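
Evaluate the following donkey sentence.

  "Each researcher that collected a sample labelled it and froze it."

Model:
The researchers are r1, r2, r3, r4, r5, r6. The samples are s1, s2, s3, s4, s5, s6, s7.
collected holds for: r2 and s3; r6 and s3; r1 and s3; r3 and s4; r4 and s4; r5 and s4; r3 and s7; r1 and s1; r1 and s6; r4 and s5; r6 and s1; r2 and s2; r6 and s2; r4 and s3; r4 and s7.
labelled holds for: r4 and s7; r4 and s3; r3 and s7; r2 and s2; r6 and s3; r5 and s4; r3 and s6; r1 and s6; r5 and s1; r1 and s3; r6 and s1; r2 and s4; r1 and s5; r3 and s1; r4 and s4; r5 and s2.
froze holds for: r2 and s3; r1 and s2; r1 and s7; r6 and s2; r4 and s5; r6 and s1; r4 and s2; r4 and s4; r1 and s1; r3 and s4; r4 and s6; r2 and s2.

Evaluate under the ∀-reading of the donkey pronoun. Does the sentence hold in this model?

False

"it" takes "a sample" as antecedent — a donkey pronoun bound across the clause boundary.
Strong reading: for every (r,s) with collected(r,s), labelled(r,s) ∧ froze(r,s).
Restrictor pairs: (r1,s1) ✗  (r1,s3) ✗  (r1,s6) ✗  (r2,s2) ✓  (r2,s3) ✗  (r3,s4) ✗  (r3,s7) ✗  (r4,s3) ✗  (r4,s4) ✓  (r4,s5) ✗  (r4,s7) ✗  (r5,s4) ✗  (r6,s1) ✓  (r6,s2) ✗  (r6,s3) ✗
Counterexample: (r1,s1) is in collected but fails the scope.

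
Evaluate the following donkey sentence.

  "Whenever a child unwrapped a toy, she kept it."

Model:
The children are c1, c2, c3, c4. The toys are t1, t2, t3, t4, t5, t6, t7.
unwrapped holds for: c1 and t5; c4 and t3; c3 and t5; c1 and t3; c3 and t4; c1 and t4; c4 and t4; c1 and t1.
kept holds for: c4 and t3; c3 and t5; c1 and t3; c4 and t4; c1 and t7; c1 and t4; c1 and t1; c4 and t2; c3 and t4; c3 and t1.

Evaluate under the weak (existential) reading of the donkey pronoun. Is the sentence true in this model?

True

"it" takes "a toy" as antecedent — a donkey pronoun bound across the clause boundary.
Weak reading: every child c with some unwrapped-toy has at least one unwrapped-toy t such that kept(c,t).
Per child: c1:✓  c3:✓  c4:✓
Every child in the restrictor has a witness.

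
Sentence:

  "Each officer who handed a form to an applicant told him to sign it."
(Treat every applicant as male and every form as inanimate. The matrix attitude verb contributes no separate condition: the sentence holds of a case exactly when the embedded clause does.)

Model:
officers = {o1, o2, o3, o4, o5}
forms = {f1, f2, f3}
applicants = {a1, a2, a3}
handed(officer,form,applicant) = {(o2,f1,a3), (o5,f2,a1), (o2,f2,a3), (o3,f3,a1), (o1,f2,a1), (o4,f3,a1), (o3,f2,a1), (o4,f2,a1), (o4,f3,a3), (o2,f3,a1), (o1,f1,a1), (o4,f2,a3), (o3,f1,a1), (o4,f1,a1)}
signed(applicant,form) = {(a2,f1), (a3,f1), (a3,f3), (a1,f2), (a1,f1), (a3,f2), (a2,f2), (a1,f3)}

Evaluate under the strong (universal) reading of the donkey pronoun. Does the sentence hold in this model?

True

"him" takes "an applicant" as antecedent and "it" takes "a form"; both are donkey pronouns co-varying with the restrictor.
Strong reading: for every (o,f,a) with handed(o,f,a), signed(a,f).
Restrictor triples: (o1,f1,a1)→signed(a1,f1) ✓  (o1,f2,a1)→signed(a1,f2) ✓  (o2,f1,a3)→signed(a3,f1) ✓  (o2,f2,a3)→signed(a3,f2) ✓  (o2,f3,a1)→signed(a1,f3) ✓  (o3,f1,a1)→signed(a1,f1) ✓  (o3,f2,a1)→signed(a1,f2) ✓  (o3,f3,a1)→signed(a1,f3) ✓  (o4,f1,a1)→signed(a1,f1) ✓  (o4,f2,a1)→signed(a1,f2) ✓  (o4,f2,a3)→signed(a3,f2) ✓  (o4,f3,a1)→signed(a1,f3) ✓  (o4,f3,a3)→signed(a3,f3) ✓  (o5,f2,a1)→signed(a1,f2) ✓
Every restrictor triple satisfies the scope.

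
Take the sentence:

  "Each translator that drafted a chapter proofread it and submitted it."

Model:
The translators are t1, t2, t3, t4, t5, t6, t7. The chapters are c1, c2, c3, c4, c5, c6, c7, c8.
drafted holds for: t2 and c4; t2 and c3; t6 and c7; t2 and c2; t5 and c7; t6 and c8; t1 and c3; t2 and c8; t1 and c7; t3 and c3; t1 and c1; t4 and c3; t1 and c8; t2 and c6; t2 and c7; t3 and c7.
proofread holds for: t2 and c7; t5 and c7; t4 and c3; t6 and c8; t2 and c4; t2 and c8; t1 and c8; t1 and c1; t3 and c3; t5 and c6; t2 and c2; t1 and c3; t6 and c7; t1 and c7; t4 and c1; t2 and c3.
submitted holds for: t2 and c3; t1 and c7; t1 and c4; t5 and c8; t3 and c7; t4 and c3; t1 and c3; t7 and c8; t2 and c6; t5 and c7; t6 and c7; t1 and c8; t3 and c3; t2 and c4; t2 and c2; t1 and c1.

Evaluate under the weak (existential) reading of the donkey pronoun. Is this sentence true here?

True

"it" takes "a chapter" as antecedent — a donkey pronoun bound across the clause boundary.
Weak reading: every translator t with some drafted-chapter has at least one drafted-chapter c such that proofread(t,c) ∧ submitted(t,c).
Per translator: t1:✓  t2:✓  t3:✓  t4:✓  t5:✓  t6:✓
Every translator in the restrictor has a witness.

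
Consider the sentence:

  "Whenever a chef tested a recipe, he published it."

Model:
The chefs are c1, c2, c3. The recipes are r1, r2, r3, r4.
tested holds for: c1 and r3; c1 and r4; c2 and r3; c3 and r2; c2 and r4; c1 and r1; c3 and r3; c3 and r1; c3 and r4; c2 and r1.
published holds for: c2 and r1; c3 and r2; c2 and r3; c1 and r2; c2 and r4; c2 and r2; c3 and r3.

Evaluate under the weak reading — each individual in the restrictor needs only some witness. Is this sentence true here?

False

"it" takes "a recipe" as antecedent — a donkey pronoun bound across the clause boundary.
Weak reading: every chef c with some tested-recipe has at least one tested-recipe r such that published(c,r).
Per chef: c1:✗  c2:✓  c3:✓
c1 has no witness among its tested-recipes.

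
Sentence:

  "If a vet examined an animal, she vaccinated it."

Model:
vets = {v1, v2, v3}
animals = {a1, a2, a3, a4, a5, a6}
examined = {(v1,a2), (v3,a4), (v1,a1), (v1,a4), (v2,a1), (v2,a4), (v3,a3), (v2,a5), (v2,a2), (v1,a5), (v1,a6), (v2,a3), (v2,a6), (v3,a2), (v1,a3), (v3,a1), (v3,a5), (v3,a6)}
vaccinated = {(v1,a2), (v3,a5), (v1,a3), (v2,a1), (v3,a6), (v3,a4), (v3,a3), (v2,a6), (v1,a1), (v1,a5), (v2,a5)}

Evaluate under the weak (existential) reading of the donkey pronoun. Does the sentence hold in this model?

"it" takes "an animal" as antecedent — a donkey pronoun bound across the clause boundary.
Weak reading: every vet v with some examined-animal has at least one examined-animal a such that vaccinated(v,a).
Per vet: v1:✓  v2:✓  v3:✓
Every vet in the restrictor has a witness.

True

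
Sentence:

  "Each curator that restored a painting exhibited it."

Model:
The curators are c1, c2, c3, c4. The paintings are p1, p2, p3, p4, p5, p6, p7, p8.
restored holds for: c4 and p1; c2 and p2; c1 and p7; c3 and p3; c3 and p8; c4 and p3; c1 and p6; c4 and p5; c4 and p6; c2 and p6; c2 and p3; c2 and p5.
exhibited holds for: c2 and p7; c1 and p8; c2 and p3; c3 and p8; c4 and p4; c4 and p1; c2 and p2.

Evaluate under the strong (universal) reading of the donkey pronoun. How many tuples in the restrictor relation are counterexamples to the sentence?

8

"it" takes "a painting" as antecedent — a donkey pronoun bound across the clause boundary.
Strong reading: for every (c,p) with restored(c,p), exhibited(c,p).
Restrictor pairs: (c1,p6) ✗  (c1,p7) ✗  (c2,p2) ✓  (c2,p3) ✓  (c2,p5) ✗  (c2,p6) ✗  (c3,p3) ✗  (c3,p8) ✓  (c4,p1) ✓  (c4,p3) ✗  (c4,p5) ✗  (c4,p6) ✗
Counterexamples (restrictor pairs failing the scope): 8.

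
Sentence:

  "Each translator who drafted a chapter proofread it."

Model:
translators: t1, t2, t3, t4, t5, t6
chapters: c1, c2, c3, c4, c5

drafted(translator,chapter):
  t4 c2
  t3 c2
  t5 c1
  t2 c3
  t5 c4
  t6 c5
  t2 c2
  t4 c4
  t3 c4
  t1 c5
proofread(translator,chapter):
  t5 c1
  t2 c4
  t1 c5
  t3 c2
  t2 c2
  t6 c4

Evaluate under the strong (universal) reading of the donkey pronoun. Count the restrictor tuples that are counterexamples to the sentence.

"it" takes "a chapter" as antecedent — a donkey pronoun bound across the clause boundary.
Strong reading: for every (t,c) with drafted(t,c), proofread(t,c).
Restrictor pairs: (t1,c5) ✓  (t2,c2) ✓  (t2,c3) ✗  (t3,c2) ✓  (t3,c4) ✗  (t4,c2) ✗  (t4,c4) ✗  (t5,c1) ✓  (t5,c4) ✗  (t6,c5) ✗
Counterexamples (restrictor pairs failing the scope): 6.

6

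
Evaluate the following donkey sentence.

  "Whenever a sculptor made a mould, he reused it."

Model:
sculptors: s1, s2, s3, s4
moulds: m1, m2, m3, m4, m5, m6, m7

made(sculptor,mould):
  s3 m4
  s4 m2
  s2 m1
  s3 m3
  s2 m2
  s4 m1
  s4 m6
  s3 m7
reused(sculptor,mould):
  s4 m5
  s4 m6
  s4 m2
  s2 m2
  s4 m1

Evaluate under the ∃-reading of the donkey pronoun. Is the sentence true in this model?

"it" takes "a mould" as antecedent — a donkey pronoun bound across the clause boundary.
Weak reading: every sculptor s with some made-mould has at least one made-mould m such that reused(s,m).
Per sculptor: s2:✓  s3:✗  s4:✓
s3 has no witness among its made-moulds.

False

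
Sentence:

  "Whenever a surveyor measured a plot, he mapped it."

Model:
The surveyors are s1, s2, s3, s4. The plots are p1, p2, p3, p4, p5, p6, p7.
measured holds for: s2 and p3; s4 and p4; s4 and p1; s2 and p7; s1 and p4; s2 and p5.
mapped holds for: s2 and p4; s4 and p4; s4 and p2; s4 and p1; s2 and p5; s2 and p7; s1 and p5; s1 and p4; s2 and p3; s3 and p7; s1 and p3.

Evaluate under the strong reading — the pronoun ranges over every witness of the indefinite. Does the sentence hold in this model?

True

"it" takes "a plot" as antecedent — a donkey pronoun bound across the clause boundary.
Strong reading: for every (s,p) with measured(s,p), mapped(s,p).
Restrictor pairs: (s1,p4) ✓  (s2,p3) ✓  (s2,p5) ✓  (s2,p7) ✓  (s4,p1) ✓  (s4,p4) ✓
Every restrictor pair satisfies the scope.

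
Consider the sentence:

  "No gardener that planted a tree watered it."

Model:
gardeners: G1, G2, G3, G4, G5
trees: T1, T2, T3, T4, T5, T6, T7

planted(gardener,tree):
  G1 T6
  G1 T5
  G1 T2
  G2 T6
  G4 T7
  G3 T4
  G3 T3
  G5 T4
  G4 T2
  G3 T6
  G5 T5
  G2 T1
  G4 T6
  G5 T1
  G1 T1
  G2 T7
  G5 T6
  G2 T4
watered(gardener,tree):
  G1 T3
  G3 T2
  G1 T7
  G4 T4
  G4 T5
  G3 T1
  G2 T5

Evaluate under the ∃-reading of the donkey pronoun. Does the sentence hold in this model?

True

"it" takes "a tree" as antecedent — a donkey pronoun bound across the clause boundary.
Truth condition: for no (g,t) with planted(g,t) does watered(g,t) hold.
Restrictor pairs — does the scope hold? (G1,T1):fails  (G1,T2):fails  (G1,T5):fails  (G1,T6):fails  (G2,T1):fails  (G2,T4):fails  (G2,T6):fails  (G2,T7):fails  (G3,T3):fails  (G3,T4):fails  (G3,T6):fails  (G4,T2):fails  (G4,T6):fails  (G4,T7):fails  (G5,T1):fails  (G5,T4):fails  (G5,T5):fails  (G5,T6):fails
Scope holds for no restrictor pair, so the sentence is true.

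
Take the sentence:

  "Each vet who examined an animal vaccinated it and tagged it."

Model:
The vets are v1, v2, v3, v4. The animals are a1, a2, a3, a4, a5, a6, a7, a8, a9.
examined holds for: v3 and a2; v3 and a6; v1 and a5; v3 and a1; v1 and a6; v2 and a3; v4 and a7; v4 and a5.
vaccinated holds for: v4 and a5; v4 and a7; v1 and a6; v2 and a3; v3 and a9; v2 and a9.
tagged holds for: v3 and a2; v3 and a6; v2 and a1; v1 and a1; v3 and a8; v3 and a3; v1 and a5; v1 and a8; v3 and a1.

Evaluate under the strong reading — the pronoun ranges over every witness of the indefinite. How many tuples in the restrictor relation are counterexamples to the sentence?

"it" takes "an animal" as antecedent — a donkey pronoun bound across the clause boundary.
Strong reading: for every (v,a) with examined(v,a), vaccinated(v,a) ∧ tagged(v,a).
Restrictor pairs: (v1,a5) ✗  (v1,a6) ✗  (v2,a3) ✗  (v3,a1) ✗  (v3,a2) ✗  (v3,a6) ✗  (v4,a5) ✗  (v4,a7) ✗
Counterexamples (restrictor pairs failing the scope): 8.

8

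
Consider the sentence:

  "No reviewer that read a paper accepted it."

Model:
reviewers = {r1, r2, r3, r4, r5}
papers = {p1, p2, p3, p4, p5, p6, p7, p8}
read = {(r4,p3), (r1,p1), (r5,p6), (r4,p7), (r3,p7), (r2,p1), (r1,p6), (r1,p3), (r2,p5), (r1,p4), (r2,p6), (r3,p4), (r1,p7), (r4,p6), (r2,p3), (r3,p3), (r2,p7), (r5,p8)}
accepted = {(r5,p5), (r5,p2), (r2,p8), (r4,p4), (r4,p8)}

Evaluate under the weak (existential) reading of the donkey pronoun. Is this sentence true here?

"it" takes "a paper" as antecedent — a donkey pronoun bound across the clause boundary.
Truth condition: for no (r,p) with read(r,p) does accepted(r,p) hold.
Restrictor pairs — does the scope hold? (r1,p1):fails  (r1,p3):fails  (r1,p4):fails  (r1,p6):fails  (r1,p7):fails  (r2,p1):fails  (r2,p3):fails  (r2,p5):fails  (r2,p6):fails  (r2,p7):fails  (r3,p3):fails  (r3,p4):fails  (r3,p7):fails  (r4,p3):fails  (r4,p6):fails  (r4,p7):fails  (r5,p6):fails  (r5,p8):fails
Scope holds for no restrictor pair, so the sentence is true.

True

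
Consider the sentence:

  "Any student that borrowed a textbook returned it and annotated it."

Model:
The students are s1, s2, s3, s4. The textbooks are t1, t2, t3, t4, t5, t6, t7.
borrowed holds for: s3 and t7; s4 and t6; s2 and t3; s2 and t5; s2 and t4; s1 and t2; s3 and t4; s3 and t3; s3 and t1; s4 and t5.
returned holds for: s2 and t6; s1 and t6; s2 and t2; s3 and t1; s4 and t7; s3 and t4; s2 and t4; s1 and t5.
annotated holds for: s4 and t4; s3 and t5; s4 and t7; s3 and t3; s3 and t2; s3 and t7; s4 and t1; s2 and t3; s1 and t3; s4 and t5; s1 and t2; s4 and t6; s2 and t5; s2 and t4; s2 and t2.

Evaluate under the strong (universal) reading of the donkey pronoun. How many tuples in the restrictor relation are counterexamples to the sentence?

"it" takes "a textbook" as antecedent — a donkey pronoun bound across the clause boundary.
Strong reading: for every (s,t) with borrowed(s,t), returned(s,t) ∧ annotated(s,t).
Restrictor pairs: (s1,t2) ✗  (s2,t3) ✗  (s2,t4) ✓  (s2,t5) ✗  (s3,t1) ✗  (s3,t3) ✗  (s3,t4) ✗  (s3,t7) ✗  (s4,t5) ✗  (s4,t6) ✗
Counterexamples (restrictor pairs failing the scope): 9.

9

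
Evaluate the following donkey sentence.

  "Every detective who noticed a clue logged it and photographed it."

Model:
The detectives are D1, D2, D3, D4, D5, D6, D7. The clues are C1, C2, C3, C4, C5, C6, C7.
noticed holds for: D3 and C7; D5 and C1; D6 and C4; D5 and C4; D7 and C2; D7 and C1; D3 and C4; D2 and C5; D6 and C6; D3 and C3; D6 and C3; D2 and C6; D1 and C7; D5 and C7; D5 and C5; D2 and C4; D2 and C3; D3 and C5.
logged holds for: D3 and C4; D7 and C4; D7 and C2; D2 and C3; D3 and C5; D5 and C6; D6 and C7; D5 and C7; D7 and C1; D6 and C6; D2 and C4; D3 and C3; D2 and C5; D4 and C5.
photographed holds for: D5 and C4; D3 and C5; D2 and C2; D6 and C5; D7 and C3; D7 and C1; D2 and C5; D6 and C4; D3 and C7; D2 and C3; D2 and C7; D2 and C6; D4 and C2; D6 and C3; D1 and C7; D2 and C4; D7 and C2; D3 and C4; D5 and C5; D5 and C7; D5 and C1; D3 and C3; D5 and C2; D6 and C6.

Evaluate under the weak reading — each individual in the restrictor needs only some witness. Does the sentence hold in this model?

False

"it" takes "a clue" as antecedent — a donkey pronoun bound across the clause boundary.
Weak reading: every detective d with some noticed-clue has at least one noticed-clue c such that logged(d,c) ∧ photographed(d,c).
Per detective: D1:✗  D2:✓  D3:✓  D5:✓  D6:✓  D7:✓
D1 has no witness among its noticed-clues.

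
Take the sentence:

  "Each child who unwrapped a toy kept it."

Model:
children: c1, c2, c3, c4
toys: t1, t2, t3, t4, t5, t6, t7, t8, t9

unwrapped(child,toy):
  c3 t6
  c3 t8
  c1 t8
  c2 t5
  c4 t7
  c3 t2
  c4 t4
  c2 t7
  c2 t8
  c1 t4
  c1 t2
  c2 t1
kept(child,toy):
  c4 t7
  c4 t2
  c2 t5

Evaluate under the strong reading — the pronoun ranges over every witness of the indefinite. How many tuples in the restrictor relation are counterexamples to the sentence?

10

"it" takes "a toy" as antecedent — a donkey pronoun bound across the clause boundary.
Strong reading: for every (c,t) with unwrapped(c,t), kept(c,t).
Restrictor pairs: (c1,t2) ✗  (c1,t4) ✗  (c1,t8) ✗  (c2,t1) ✗  (c2,t5) ✓  (c2,t7) ✗  (c2,t8) ✗  (c3,t2) ✗  (c3,t6) ✗  (c3,t8) ✗  (c4,t4) ✗  (c4,t7) ✓
Counterexamples (restrictor pairs failing the scope): 10.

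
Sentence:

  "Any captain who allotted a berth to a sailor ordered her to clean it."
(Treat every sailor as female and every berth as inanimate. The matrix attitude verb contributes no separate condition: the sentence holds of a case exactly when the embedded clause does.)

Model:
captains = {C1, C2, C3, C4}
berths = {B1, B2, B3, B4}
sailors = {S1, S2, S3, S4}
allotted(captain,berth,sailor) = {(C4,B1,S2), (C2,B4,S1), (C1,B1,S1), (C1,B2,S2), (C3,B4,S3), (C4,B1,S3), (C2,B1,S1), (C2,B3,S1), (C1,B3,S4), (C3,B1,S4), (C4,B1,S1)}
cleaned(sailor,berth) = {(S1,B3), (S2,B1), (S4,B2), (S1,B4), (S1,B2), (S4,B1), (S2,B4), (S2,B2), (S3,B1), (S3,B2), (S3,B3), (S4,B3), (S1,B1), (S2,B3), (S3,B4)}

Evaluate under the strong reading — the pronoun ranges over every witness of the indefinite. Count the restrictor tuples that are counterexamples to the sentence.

0

"her" takes "a sailor" as antecedent and "it" takes "a berth"; both are donkey pronouns co-varying with the restrictor.
Strong reading: for every (c,b,s) with allotted(c,b,s), cleaned(s,b).
Restrictor triples: (C1,B1,S1)→cleaned(S1,B1) ✓  (C1,B2,S2)→cleaned(S2,B2) ✓  (C1,B3,S4)→cleaned(S4,B3) ✓  (C2,B1,S1)→cleaned(S1,B1) ✓  (C2,B3,S1)→cleaned(S1,B3) ✓  (C2,B4,S1)→cleaned(S1,B4) ✓  (C3,B1,S4)→cleaned(S4,B1) ✓  (C3,B4,S3)→cleaned(S3,B4) ✓  (C4,B1,S1)→cleaned(S1,B1) ✓  (C4,B1,S2)→cleaned(S2,B1) ✓  (C4,B1,S3)→cleaned(S3,B1) ✓
Counterexamples (restrictor triples failing the scope): 0.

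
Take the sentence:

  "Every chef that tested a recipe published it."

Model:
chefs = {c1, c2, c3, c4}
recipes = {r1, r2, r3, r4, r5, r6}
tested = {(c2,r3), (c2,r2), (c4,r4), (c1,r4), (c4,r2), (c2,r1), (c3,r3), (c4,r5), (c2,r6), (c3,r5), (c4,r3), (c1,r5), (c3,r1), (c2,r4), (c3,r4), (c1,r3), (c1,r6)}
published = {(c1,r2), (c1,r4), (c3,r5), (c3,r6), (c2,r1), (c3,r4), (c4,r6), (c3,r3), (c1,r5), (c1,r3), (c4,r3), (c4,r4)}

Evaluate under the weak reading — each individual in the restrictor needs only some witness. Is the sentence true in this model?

True

"it" takes "a recipe" as antecedent — a donkey pronoun bound across the clause boundary.
Weak reading: every chef c with some tested-recipe has at least one tested-recipe r such that published(c,r).
Per chef: c1:✓  c2:✓  c3:✓  c4:✓
Every chef in the restrictor has a witness.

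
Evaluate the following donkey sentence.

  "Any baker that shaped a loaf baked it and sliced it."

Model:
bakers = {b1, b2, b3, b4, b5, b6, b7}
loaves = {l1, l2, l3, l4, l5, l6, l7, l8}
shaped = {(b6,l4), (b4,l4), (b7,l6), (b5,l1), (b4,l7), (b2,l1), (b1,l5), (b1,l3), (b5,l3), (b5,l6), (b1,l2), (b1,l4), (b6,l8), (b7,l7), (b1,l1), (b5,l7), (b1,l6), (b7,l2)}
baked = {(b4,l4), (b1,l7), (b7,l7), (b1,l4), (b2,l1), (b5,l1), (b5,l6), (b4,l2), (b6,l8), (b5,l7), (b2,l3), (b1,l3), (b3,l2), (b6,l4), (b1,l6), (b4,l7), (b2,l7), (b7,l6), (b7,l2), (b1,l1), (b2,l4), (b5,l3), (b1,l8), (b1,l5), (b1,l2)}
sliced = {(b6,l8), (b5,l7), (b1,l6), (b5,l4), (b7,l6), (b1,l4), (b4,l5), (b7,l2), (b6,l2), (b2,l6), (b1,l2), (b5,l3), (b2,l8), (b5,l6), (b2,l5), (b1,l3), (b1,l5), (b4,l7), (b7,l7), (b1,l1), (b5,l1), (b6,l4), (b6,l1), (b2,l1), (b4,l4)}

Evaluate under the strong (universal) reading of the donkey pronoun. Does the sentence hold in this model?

"it" takes "a loaf" as antecedent — a donkey pronoun bound across the clause boundary.
Strong reading: for every (b,l) with shaped(b,l), baked(b,l) ∧ sliced(b,l).
Restrictor pairs: (b1,l1) ✓  (b1,l2) ✓  (b1,l3) ✓  (b1,l4) ✓  (b1,l5) ✓  (b1,l6) ✓  (b2,l1) ✓  (b4,l4) ✓  (b4,l7) ✓  (b5,l1) ✓  (b5,l3) ✓  (b5,l6) ✓  (b5,l7) ✓  (b6,l4) ✓  (b6,l8) ✓  (b7,l2) ✓  (b7,l6) ✓  (b7,l7) ✓
Every restrictor pair satisfies the scope.

True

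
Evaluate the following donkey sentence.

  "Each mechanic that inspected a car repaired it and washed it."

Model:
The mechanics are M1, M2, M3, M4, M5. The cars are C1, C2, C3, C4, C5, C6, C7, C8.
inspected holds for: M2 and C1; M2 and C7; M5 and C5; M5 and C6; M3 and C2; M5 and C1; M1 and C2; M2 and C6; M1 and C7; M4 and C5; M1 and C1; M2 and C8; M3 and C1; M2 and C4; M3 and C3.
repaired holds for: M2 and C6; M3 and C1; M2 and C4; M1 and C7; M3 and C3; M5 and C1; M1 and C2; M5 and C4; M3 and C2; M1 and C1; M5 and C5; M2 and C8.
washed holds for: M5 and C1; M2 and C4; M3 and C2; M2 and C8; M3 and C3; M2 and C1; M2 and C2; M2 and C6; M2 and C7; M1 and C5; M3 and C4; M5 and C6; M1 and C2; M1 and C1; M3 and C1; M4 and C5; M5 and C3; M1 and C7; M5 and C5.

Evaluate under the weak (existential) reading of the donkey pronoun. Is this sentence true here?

"it" takes "a car" as antecedent — a donkey pronoun bound across the clause boundary.
Weak reading: every mechanic m with some inspected-car has at least one inspected-car c such that repaired(m,c) ∧ washed(m,c).
Per mechanic: M1:✓  M2:✓  M3:✓  M4:✗  M5:✓
M4 has no witness among its inspected-cars.

False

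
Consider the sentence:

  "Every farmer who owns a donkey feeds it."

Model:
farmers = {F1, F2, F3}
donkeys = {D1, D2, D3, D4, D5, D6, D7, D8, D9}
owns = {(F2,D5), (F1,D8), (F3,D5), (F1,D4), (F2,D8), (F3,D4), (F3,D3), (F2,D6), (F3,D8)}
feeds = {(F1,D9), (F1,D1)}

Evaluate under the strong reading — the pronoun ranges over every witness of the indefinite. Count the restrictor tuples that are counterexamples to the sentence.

9

"it" takes "a donkey" as antecedent — a donkey pronoun bound across the clause boundary.
Strong reading: for every (f,d) with owns(f,d), feeds(f,d).
Restrictor pairs: (F1,D4) ✗  (F1,D8) ✗  (F2,D5) ✗  (F2,D6) ✗  (F2,D8) ✗  (F3,D3) ✗  (F3,D4) ✗  (F3,D5) ✗  (F3,D8) ✗
Counterexamples (restrictor pairs failing the scope): 9.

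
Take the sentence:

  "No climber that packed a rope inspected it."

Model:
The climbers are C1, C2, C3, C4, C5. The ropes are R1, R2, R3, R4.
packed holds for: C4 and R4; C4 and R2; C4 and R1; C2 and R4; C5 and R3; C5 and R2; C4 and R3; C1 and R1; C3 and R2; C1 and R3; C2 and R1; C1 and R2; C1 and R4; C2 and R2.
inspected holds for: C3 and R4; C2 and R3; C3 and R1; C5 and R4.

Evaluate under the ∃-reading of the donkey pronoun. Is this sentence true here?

True

"it" takes "a rope" as antecedent — a donkey pronoun bound across the clause boundary.
Truth condition: for no (c,r) with packed(c,r) does inspected(c,r) hold.
Restrictor pairs — does the scope hold? (C1,R1):fails  (C1,R2):fails  (C1,R3):fails  (C1,R4):fails  (C2,R1):fails  (C2,R2):fails  (C2,R4):fails  (C3,R2):fails  (C4,R1):fails  (C4,R2):fails  (C4,R3):fails  (C4,R4):fails  (C5,R2):fails  (C5,R3):fails
Scope holds for no restrictor pair, so the sentence is true.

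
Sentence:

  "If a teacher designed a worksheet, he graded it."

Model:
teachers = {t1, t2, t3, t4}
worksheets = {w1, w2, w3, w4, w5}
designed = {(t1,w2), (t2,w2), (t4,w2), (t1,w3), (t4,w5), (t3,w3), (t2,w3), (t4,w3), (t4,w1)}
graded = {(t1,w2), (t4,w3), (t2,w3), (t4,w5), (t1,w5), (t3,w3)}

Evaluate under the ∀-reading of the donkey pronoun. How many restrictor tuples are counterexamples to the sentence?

"it" takes "a worksheet" as antecedent — a donkey pronoun bound across the clause boundary.
Strong reading: for every (t,w) with designed(t,w), graded(t,w).
Restrictor pairs: (t1,w2) ✓  (t1,w3) ✗  (t2,w2) ✗  (t2,w3) ✓  (t3,w3) ✓  (t4,w1) ✗  (t4,w2) ✗  (t4,w3) ✓  (t4,w5) ✓
Counterexamples (restrictor pairs failing the scope): 4.

4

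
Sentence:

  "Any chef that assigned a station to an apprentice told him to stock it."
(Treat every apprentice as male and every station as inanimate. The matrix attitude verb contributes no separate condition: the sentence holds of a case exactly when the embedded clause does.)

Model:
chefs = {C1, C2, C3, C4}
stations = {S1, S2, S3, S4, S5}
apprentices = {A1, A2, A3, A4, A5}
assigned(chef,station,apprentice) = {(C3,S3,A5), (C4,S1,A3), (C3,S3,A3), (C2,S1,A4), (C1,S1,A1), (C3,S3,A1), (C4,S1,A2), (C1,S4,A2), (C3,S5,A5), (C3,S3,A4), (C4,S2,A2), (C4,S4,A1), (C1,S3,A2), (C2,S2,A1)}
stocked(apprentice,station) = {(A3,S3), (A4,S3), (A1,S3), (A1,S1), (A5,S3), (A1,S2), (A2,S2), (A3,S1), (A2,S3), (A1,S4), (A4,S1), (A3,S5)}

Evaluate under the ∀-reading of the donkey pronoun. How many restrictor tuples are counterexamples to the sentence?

"him" takes "an apprentice" as antecedent and "it" takes "a station"; both are donkey pronouns co-varying with the restrictor.
Strong reading: for every (c,s,a) with assigned(c,s,a), stocked(a,s).
Restrictor triples: (C1,S1,A1)→stocked(A1,S1) ✓  (C1,S3,A2)→stocked(A2,S3) ✓  (C1,S4,A2)→stocked(A2,S4) ✗  (C2,S1,A4)→stocked(A4,S1) ✓  (C2,S2,A1)→stocked(A1,S2) ✓  (C3,S3,A1)→stocked(A1,S3) ✓  (C3,S3,A3)→stocked(A3,S3) ✓  (C3,S3,A4)→stocked(A4,S3) ✓  (C3,S3,A5)→stocked(A5,S3) ✓  (C3,S5,A5)→stocked(A5,S5) ✗  (C4,S1,A2)→stocked(A2,S1) ✗  (C4,S1,A3)→stocked(A3,S1) ✓  (C4,S2,A2)→stocked(A2,S2) ✓  (C4,S4,A1)→stocked(A1,S4) ✓
Counterexamples (restrictor triples failing the scope): 3.

3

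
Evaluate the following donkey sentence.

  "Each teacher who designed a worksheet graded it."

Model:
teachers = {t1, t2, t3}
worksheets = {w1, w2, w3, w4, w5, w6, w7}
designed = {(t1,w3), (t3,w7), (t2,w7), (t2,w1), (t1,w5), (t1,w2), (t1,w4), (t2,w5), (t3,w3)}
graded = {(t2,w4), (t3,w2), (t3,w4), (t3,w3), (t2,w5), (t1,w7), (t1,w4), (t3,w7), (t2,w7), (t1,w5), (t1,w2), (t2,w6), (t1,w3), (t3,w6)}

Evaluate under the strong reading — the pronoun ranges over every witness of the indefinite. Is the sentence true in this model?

False

"it" takes "a worksheet" as antecedent — a donkey pronoun bound across the clause boundary.
Strong reading: for every (t,w) with designed(t,w), graded(t,w).
Restrictor pairs: (t1,w2) ✓  (t1,w3) ✓  (t1,w4) ✓  (t1,w5) ✓  (t2,w1) ✗  (t2,w5) ✓  (t2,w7) ✓  (t3,w3) ✓  (t3,w7) ✓
Counterexample: (t2,w1) is in designed but fails the scope.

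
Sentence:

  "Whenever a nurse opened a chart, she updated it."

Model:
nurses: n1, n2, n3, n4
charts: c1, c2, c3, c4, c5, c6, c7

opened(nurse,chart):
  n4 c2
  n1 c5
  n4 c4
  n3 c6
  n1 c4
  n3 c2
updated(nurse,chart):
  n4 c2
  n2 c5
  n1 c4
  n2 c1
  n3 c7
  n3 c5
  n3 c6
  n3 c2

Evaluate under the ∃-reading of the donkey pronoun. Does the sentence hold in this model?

True

"it" takes "a chart" as antecedent — a donkey pronoun bound across the clause boundary.
Weak reading: every nurse n with some opened-chart has at least one opened-chart c such that updated(n,c).
Per nurse: n1:✓  n3:✓  n4:✓
Every nurse in the restrictor has a witness.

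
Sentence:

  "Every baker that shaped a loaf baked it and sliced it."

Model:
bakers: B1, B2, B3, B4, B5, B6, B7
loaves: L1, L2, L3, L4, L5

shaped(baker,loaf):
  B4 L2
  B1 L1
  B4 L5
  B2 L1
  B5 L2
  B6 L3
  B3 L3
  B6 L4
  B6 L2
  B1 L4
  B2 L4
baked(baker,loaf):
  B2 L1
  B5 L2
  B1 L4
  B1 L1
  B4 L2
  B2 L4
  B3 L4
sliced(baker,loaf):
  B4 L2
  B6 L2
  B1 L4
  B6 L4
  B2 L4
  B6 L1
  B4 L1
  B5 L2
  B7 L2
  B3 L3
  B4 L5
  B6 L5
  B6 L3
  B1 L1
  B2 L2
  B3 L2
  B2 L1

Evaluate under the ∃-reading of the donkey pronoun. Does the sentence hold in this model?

"it" takes "a loaf" as antecedent — a donkey pronoun bound across the clause boundary.
Weak reading: every baker b with some shaped-loaf has at least one shaped-loaf l such that baked(b,l) ∧ sliced(b,l).
Per baker: B1:✓  B2:✓  B3:✗  B4:✓  B5:✓  B6:✗
B3 has no witness among its shaped-loaves.

False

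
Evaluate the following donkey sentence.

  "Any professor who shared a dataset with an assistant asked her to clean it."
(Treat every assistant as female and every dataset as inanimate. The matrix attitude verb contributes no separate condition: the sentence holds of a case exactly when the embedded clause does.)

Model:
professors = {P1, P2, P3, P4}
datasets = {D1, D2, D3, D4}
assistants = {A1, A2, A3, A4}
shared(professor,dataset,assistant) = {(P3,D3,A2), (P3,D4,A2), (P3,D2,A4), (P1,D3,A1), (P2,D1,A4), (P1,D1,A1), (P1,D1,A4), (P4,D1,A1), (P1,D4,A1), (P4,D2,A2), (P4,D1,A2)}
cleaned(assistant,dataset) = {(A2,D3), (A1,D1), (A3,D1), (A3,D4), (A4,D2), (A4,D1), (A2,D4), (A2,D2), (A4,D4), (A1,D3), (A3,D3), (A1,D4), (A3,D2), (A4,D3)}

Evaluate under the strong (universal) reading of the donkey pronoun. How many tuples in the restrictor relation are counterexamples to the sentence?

"her" takes "an assistant" as antecedent and "it" takes "a dataset"; both are donkey pronouns co-varying with the restrictor.
Strong reading: for every (p,d,a) with shared(p,d,a), cleaned(a,d).
Restrictor triples: (P1,D1,A1)→cleaned(A1,D1) ✓  (P1,D1,A4)→cleaned(A4,D1) ✓  (P1,D3,A1)→cleaned(A1,D3) ✓  (P1,D4,A1)→cleaned(A1,D4) ✓  (P2,D1,A4)→cleaned(A4,D1) ✓  (P3,D2,A4)→cleaned(A4,D2) ✓  (P3,D3,A2)→cleaned(A2,D3) ✓  (P3,D4,A2)→cleaned(A2,D4) ✓  (P4,D1,A1)→cleaned(A1,D1) ✓  (P4,D1,A2)→cleaned(A2,D1) ✗  (P4,D2,A2)→cleaned(A2,D2) ✓
Counterexamples (restrictor triples failing the scope): 1.

1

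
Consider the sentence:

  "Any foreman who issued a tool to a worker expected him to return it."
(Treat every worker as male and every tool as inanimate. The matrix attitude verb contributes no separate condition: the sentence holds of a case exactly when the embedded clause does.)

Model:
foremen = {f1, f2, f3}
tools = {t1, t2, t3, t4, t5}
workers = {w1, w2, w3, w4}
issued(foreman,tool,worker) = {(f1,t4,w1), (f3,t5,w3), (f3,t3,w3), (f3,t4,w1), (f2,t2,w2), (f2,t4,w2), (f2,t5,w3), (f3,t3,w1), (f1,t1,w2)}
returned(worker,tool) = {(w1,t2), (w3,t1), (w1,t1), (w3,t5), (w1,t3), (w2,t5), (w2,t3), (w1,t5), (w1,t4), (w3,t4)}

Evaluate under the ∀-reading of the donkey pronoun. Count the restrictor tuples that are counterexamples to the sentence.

4

"him" takes "a worker" as antecedent and "it" takes "a tool"; both are donkey pronouns co-varying with the restrictor.
Strong reading: for every (f,t,w) with issued(f,t,w), returned(w,t).
Restrictor triples: (f1,t1,w2)→returned(w2,t1) ✗  (f1,t4,w1)→returned(w1,t4) ✓  (f2,t2,w2)→returned(w2,t2) ✗  (f2,t4,w2)→returned(w2,t4) ✗  (f2,t5,w3)→returned(w3,t5) ✓  (f3,t3,w1)→returned(w1,t3) ✓  (f3,t3,w3)→returned(w3,t3) ✗  (f3,t4,w1)→returned(w1,t4) ✓  (f3,t5,w3)→returned(w3,t5) ✓
Counterexamples (restrictor triples failing the scope): 4.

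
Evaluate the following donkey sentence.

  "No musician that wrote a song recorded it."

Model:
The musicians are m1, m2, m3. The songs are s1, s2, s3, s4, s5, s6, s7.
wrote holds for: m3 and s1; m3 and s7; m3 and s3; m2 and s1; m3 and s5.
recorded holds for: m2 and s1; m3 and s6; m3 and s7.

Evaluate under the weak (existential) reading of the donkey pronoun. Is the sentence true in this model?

False

"it" takes "a song" as antecedent — a donkey pronoun bound across the clause boundary.
Truth condition: for no (m,s) with wrote(m,s) does recorded(m,s) hold.
Restrictor pairs — does the scope hold? (m2,s1):holds  (m3,s1):fails  (m3,s3):fails  (m3,s5):fails  (m3,s7):holds
Scope holds for 2 pair(s), so the sentence is false.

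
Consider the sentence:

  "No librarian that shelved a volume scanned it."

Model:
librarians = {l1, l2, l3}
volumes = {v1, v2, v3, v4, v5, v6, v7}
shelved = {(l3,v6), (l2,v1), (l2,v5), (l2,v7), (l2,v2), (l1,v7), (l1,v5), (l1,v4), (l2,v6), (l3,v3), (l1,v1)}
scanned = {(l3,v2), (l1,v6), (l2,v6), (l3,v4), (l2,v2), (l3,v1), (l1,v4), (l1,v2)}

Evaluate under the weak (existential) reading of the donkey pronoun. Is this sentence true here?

"it" takes "a volume" as antecedent — a donkey pronoun bound across the clause boundary.
Truth condition: for no (l,v) with shelved(l,v) does scanned(l,v) hold.
Restrictor pairs — does the scope hold? (l1,v1):fails  (l1,v4):holds  (l1,v5):fails  (l1,v7):fails  (l2,v1):fails  (l2,v2):holds  (l2,v5):fails  (l2,v6):holds  (l2,v7):fails  (l3,v3):fails  (l3,v6):fails
Scope holds for 3 pair(s), so the sentence is false.

False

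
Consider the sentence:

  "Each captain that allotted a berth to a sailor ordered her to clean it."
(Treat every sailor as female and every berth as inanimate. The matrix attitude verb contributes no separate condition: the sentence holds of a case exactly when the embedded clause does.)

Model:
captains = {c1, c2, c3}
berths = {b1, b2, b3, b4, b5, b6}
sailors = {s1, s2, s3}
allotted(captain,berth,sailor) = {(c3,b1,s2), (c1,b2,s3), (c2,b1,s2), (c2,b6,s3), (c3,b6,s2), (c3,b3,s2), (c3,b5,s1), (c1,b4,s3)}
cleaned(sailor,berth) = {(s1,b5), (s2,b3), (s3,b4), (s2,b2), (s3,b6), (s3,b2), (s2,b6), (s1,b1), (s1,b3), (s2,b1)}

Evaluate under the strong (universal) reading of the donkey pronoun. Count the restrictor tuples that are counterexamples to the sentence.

"her" takes "a sailor" as antecedent and "it" takes "a berth"; both are donkey pronouns co-varying with the restrictor.
Strong reading: for every (c,b,s) with allotted(c,b,s), cleaned(s,b).
Restrictor triples: (c1,b2,s3)→cleaned(s3,b2) ✓  (c1,b4,s3)→cleaned(s3,b4) ✓  (c2,b1,s2)→cleaned(s2,b1) ✓  (c2,b6,s3)→cleaned(s3,b6) ✓  (c3,b1,s2)→cleaned(s2,b1) ✓  (c3,b3,s2)→cleaned(s2,b3) ✓  (c3,b5,s1)→cleaned(s1,b5) ✓  (c3,b6,s2)→cleaned(s2,b6) ✓
Counterexamples (restrictor triples failing the scope): 0.

0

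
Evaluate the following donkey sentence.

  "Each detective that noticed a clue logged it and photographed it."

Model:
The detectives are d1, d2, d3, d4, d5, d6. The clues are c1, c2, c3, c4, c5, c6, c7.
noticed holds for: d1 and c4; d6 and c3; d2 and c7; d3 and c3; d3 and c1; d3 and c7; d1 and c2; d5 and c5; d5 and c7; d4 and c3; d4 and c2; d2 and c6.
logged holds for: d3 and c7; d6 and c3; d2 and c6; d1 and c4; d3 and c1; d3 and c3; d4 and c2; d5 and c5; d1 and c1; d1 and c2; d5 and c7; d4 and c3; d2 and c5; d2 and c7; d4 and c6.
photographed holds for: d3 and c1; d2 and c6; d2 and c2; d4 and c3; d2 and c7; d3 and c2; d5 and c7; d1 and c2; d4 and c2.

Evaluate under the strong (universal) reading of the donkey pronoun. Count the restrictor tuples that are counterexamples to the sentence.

5

"it" takes "a clue" as antecedent — a donkey pronoun bound across the clause boundary.
Strong reading: for every (d,c) with noticed(d,c), logged(d,c) ∧ photographed(d,c).
Restrictor pairs: (d1,c2) ✓  (d1,c4) ✗  (d2,c6) ✓  (d2,c7) ✓  (d3,c1) ✓  (d3,c3) ✗  (d3,c7) ✗  (d4,c2) ✓  (d4,c3) ✓  (d5,c5) ✗  (d5,c7) ✓  (d6,c3) ✗
Counterexamples (restrictor pairs failing the scope): 5.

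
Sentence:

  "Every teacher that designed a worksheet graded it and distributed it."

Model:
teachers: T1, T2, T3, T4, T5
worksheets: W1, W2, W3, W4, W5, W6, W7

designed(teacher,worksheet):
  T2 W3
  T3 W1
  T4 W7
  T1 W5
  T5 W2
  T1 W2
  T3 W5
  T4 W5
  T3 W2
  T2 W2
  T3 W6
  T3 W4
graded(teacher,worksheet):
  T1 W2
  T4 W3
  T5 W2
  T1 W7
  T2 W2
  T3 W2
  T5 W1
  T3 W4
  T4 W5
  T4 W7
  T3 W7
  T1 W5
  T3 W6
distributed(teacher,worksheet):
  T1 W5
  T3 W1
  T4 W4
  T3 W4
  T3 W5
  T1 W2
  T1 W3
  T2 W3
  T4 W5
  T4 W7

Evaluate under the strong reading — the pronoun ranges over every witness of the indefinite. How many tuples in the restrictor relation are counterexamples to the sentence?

7

"it" takes "a worksheet" as antecedent — a donkey pronoun bound across the clause boundary.
Strong reading: for every (t,w) with designed(t,w), graded(t,w) ∧ distributed(t,w).
Restrictor pairs: (T1,W2) ✓  (T1,W5) ✓  (T2,W2) ✗  (T2,W3) ✗  (T3,W1) ✗  (T3,W2) ✗  (T3,W4) ✓  (T3,W5) ✗  (T3,W6) ✗  (T4,W5) ✓  (T4,W7) ✓  (T5,W2) ✗
Counterexamples (restrictor pairs failing the scope): 7.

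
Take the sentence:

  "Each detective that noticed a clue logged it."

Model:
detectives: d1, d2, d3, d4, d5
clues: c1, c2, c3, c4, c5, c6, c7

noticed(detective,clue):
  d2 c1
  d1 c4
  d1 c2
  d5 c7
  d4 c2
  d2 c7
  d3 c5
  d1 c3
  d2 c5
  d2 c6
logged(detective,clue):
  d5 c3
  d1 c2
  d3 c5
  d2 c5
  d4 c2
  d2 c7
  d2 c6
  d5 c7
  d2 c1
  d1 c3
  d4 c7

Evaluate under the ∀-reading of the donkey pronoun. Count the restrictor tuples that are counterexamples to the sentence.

"it" takes "a clue" as antecedent — a donkey pronoun bound across the clause boundary.
Strong reading: for every (d,c) with noticed(d,c), logged(d,c).
Restrictor pairs: (d1,c2) ✓  (d1,c3) ✓  (d1,c4) ✗  (d2,c1) ✓  (d2,c5) ✓  (d2,c6) ✓  (d2,c7) ✓  (d3,c5) ✓  (d4,c2) ✓  (d5,c7) ✓
Counterexamples (restrictor pairs failing the scope): 1.

1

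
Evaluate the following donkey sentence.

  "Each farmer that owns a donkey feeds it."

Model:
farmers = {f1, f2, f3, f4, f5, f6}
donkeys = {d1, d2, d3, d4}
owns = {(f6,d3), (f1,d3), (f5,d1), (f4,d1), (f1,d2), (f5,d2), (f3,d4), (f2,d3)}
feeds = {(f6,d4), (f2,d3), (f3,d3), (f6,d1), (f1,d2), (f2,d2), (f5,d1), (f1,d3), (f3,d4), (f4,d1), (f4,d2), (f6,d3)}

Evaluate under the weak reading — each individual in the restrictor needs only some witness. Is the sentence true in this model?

True

"it" takes "a donkey" as antecedent — a donkey pronoun bound across the clause boundary.
Weak reading: every farmer f with some owns-donkey has at least one owns-donkey d such that feeds(f,d).
Per farmer: f1:✓  f2:✓  f3:✓  f4:✓  f5:✓  f6:✓
Every farmer in the restrictor has a witness.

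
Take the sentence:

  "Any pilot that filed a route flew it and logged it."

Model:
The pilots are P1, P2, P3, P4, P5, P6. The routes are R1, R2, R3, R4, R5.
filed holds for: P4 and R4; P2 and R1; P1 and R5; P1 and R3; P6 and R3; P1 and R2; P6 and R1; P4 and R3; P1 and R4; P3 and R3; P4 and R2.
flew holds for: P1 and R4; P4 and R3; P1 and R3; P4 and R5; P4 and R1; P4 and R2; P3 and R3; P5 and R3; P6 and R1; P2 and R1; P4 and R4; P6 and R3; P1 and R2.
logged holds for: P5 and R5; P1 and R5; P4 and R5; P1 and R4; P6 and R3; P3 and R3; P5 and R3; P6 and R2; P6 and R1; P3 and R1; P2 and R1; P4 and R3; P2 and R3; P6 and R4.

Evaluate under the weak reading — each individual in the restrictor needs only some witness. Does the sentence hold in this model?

"it" takes "a route" as antecedent — a donkey pronoun bound across the clause boundary.
Weak reading: every pilot p with some filed-route has at least one filed-route r such that flew(p,r) ∧ logged(p,r).
Per pilot: P1:✓  P2:✓  P3:✓  P4:✓  P6:✓
Every pilot in the restrictor has a witness.

True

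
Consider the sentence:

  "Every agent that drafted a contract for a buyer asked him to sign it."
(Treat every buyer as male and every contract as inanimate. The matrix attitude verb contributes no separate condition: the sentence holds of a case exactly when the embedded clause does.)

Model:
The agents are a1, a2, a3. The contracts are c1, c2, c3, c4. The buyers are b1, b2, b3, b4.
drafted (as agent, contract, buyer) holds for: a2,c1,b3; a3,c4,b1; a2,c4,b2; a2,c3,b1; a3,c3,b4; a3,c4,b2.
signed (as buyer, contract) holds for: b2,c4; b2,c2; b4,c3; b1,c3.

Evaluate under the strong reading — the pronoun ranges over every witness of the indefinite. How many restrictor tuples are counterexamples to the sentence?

2

"him" takes "a buyer" as antecedent and "it" takes "a contract"; both are donkey pronouns co-varying with the restrictor.
Strong reading: for every (a,c,b) with drafted(a,c,b), signed(b,c).
Restrictor triples: (a2,c1,b3)→signed(b3,c1) ✗  (a2,c3,b1)→signed(b1,c3) ✓  (a2,c4,b2)→signed(b2,c4) ✓  (a3,c3,b4)→signed(b4,c3) ✓  (a3,c4,b1)→signed(b1,c4) ✗  (a3,c4,b2)→signed(b2,c4) ✓
Counterexamples (restrictor triples failing the scope): 2.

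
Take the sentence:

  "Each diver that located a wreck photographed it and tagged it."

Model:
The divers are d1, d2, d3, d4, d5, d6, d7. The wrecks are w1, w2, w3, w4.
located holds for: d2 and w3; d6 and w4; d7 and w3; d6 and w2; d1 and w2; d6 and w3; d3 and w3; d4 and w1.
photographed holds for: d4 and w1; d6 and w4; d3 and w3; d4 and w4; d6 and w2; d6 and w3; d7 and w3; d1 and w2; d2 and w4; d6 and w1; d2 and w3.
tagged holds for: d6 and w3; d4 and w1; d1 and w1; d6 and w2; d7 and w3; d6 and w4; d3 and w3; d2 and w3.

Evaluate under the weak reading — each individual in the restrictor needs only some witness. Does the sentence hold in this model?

False

"it" takes "a wreck" as antecedent — a donkey pronoun bound across the clause boundary.
Weak reading: every diver d with some located-wreck has at least one located-wreck w such that photographed(d,w) ∧ tagged(d,w).
Per diver: d1:✗  d2:✓  d3:✓  d4:✓  d6:✓  d7:✓
d1 has no witness among its located-wrecks.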